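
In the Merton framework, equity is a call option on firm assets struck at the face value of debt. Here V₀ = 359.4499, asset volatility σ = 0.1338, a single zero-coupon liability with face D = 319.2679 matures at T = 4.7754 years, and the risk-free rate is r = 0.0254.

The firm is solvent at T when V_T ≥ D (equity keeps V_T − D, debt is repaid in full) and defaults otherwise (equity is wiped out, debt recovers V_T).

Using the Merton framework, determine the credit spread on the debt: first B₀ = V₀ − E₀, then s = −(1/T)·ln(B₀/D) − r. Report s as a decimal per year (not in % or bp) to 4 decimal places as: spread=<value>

spread=0.0081

Work the structural quantities from V₀ = 359.4499 against face 319.2679:
d₁ = [ln(V₀/D) + (r + σ²/2)T] / (σ√T)
   = [ln(359.4499/319.2679) + (0.0254 + 0.5·0.1338²)·4.7754] / (0.1338·√4.7754)
   = [0.118544 + 0.164041] / 0.292389 = 0.966470
d₂ = d₁ − σ√T = 0.966470 − 0.292389 = 0.674081
N(d₁) = 0.833095,  N(d₂) = 0.749870,  e^(−rT) = 0.885772
E₀ = V₀·N(d₁) − D·e^(−rT)·N(d₂)
   = 359.4499·0.833095 − 319.2679·0.885772·0.749870 = 87.393782
B₀ = V₀ − E₀ = 359.4499 − 87.393782 = 272.056118
spread = −(1/T)·ln(B₀/D) − r = −(1/4.7754)·ln(272.056118/319.2679) − 0.0254 = 0.00810970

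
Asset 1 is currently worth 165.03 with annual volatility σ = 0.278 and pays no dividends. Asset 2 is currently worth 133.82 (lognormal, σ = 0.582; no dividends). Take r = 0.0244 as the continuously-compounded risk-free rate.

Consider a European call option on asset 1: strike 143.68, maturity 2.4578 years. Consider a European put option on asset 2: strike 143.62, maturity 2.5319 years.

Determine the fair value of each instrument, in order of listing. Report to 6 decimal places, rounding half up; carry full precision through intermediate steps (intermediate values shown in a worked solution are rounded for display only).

[asset 1 call K=143.68]
σ√T = 0.278·√2.4578 = 0.435831
d₁ = (ln(S/K) + (r+σ²/2)T) / (σ√T) = (ln(165.03/143.68) + (0.0244+0.278²/2)·2.4578) / 0.435831 = (0.138539 + 0.154945) / 0.435831 = 0.673388
d₂ = d₁ − σ√T = 0.673388 − 0.435831 = 0.237557
e^{−rT} = 0.941792
N(d₁) = 0.749650,  N(d₂) = 0.593888
price = S·N(d₁) − K·e^{−rT}·N(d₂) = 123.714696 − 80.362942 = 43.351754
[asset 2 put K=143.62]
σ√T = 0.582·√2.5319 = 0.926075
d₁ = (ln(S/K) + (r+σ²/2)T) / (σ√T) = (ln(133.82/143.62) + (0.0244+0.582²/2)·2.5319) / 0.926075 = (-0.070675 + 0.490586) / 0.926075 = 0.453430
d₂ = d₁ − σ√T = 0.453430 − 0.926075 = -0.472645
e^{−rT} = 0.940091
N(−d₁) = 0.325119,  N(−d₂) = 0.681767
price = K·e^{−rT}·N(−d₂) − S·N(−d₁) = 92.049343 − 43.507479 = 48.541864

price(asset 1 call K=143.68) = 43.351754
price(asset 2 put K=143.62) = 48.541864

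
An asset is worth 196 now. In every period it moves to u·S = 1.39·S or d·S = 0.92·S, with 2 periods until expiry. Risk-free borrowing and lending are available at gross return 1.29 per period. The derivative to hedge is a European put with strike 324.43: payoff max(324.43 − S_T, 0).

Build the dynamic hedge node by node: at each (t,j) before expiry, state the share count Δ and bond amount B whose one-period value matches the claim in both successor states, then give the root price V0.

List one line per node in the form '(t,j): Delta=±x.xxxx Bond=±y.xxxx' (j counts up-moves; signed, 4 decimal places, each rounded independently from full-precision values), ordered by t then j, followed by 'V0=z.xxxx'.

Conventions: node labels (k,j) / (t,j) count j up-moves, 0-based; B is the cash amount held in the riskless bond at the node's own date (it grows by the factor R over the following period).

(0,0): Delta=-0.6405 Bond=144.7116
(1,0): Delta=-1.0000 Bond=251.4961
(1,1): Delta=-0.5762 Bond=169.1595
V0=19.1661

No-arbitrage ⇒ martingale measure with p* = (R−d)/(u−d) = 0.7872.
Expiry values: V(2,0)=158.5356, V(2,1)=73.7852, V(2,2)=0.0000
Node (1,0) S=180.3200: V=(p*·73.7852+(1−p*)·158.5356)/1.29=71.1761; Δ=(73.7852−158.5356)/(250.6448−165.8944)=-1.0000; B=V−Δ·S=251.4961
Node (1,1) S=272.4400: V=(p*·0.0000+(1−p*)·73.7852)/1.29=12.1698; Δ=(0.0000−73.7852)/(378.6916−250.6448)=-0.5762; B=V−Δ·S=169.1595
Node (0,0) S=196.0000: V=(p*·12.1698+(1−p*)·71.1761)/1.29=19.1661; Δ=(12.1698−71.1761)/(272.4400−180.3200)=-0.6405; B=V−Δ·S=144.7116
Sanity check at the root: Δ(0,0)·S0 + B(0,0) reproduces V0 = 19.1661.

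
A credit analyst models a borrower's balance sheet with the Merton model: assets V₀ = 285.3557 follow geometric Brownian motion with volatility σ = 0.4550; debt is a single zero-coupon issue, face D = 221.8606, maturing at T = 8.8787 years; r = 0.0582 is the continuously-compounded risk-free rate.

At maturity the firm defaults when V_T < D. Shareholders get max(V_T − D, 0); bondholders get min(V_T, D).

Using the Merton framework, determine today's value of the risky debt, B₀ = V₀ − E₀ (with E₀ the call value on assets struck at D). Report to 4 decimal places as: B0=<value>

With assets at 285.3557 and a single debt payment of 221.8606 at 8.8787 years:
d₁ = [ln(V₀/D) + (r + σ²/2)T] / (σ√T)
   = [ln(285.3557/221.8606) + (0.0582 + 0.5·0.4550²)·8.8787] / (0.4550·√8.8787)
   = [0.251687 + 1.435797] / 1.355770 = 1.244668
d₂ = d₁ − σ√T = 1.244668 − 1.355770 = -0.111102
N(d₁) = 0.893373,  N(d₂) = 0.455768,  e^(−rT) = 0.596462
E₀ = V₀·N(d₁) − D·e^(−rT)·N(d₂)
   = 285.3557·0.893373 − 221.8606·0.596462·0.455768 = 194.616762
B₀ = V₀ − E₀ = 285.3557 − 194.616762 = 90.738938

B0=90.7389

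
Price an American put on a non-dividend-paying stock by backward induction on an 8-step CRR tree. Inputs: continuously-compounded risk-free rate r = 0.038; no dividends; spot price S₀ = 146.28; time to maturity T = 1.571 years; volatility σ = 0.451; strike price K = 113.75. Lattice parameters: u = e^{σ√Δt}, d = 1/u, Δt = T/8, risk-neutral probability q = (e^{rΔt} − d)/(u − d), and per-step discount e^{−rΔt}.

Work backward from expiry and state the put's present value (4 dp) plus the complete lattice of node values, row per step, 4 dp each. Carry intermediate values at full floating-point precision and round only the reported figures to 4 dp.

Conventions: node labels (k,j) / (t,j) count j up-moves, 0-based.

Δt=0.19637, u=1.22123, d=0.81885, q=0.46882, disc=e^(-rΔt)=0.99257
k=8 terminal: V=max(K-S,0) → 84.1828 69.6535 47.9846 15.6676 0.0000 0.0000 0.0000 0.0000 0.0000
k=7: j=0 S=36.1083 intr=77.6417 cont=76.7960 V=77.6417[EX]; j=1 S=53.8519 intr=59.8981 cont=59.0525 V=59.8981[EX]; j=2 S=80.3146 intr=33.4354 cont=32.5897 V=33.4354[EX]; j=3 S=119.7810 intr=0.0000 cont=8.2605 V=8.2605[hold]; j=4 S=178.6413 intr=0.0000 cont=0.0000 V=0.0000[hold]; j=5 S=266.4253 intr=0.0000 cont=0.0000 V=0.0000[hold]; j=6 S=397.3463 intr=0.0000 cont=0.0000 V=0.0000[hold]; j=7 S=592.6017 intr=0.0000 cont=0.0000 V=0.0000[hold]
k=6: j=0 S=44.0965 intr=69.6535 cont=68.8079 V=69.6535[EX]; j=1 S=65.7654 intr=47.9846 cont=47.1389 V=47.9846[EX]; j=2 S=98.0824 intr=15.6676 cont=21.4722 V=21.4722[hold]; j=3 S=146.2800 intr=0.0000 cont=4.3552 V=4.3552[hold]; j=4 S=218.1618 intr=0.0000 cont=0.0000 V=0.0000[hold]; j=5 S=325.3661 intr=0.0000 cont=0.0000 V=0.0000[hold]; j=6 S=485.2506 intr=0.0000 cont=0.0000 V=0.0000[hold]
k=5: j=0 S=53.8519 intr=59.8981 cont=59.0525 V=59.8981[EX]; j=1 S=80.3146 intr=33.4354 cont=35.2908 V=35.2908[hold]; j=2 S=119.7810 intr=0.0000 cont=13.3475 V=13.3475[hold]; j=3 S=178.6413 intr=0.0000 cont=2.2962 V=2.2962[hold]; j=4 S=266.4253 intr=0.0000 cont=0.0000 V=0.0000[hold]; j=5 S=397.3463 intr=0.0000 cont=0.0000 V=0.0000[hold]
k=4: j=0 S=65.7654 intr=47.9846 cont=48.0023 V=48.0023[hold]; j=1 S=98.0824 intr=15.6676 cont=24.8175 V=24.8175[hold]; j=2 S=146.2800 intr=0.0000 cont=8.1058 V=8.1058[hold]; j=3 S=218.1618 intr=0.0000 cont=1.2106 V=1.2106[hold]; j=4 S=325.3661 intr=0.0000 cont=0.0000 V=0.0000[hold]
k=3: j=0 S=80.3146 intr=33.4354 cont=36.8568 V=36.8568[hold]; j=1 S=119.7810 intr=0.0000 cont=16.8565 V=16.8565[hold]; j=2 S=178.6413 intr=0.0000 cont=4.8370 V=4.8370[hold]; j=3 S=266.4253 intr=0.0000 cont=0.6383 V=0.6383[hold]
k=2: j=0 S=98.0824 intr=15.6676 cont=27.2761 V=27.2761[hold]; j=1 S=146.2800 intr=0.0000 cont=11.1382 V=11.1382[hold]; j=2 S=218.1618 intr=0.0000 cont=2.8473 V=2.8473[hold]
k=1: j=0 S=119.7810 intr=0.0000 cont=19.5638 V=19.5638[hold]; j=1 S=178.6413 intr=0.0000 cont=7.1973 V=7.1973[hold]
k=0: j=0 S=146.2800 intr=0.0000 cont=13.6639 V=13.6639[hold]

price = 13.6639
tree:
13.6639
19.5638 7.1973
27.2761 11.1382 2.8473
36.8568 16.8565 4.8370 0.6383
48.0023 24.8175 8.1058 1.2106 0.0000
59.8981 35.2908 13.3475 2.2962 0.0000 0.0000
69.6535 47.9846 21.4722 4.3552 0.0000 0.0000 0.0000
77.6417 59.8981 33.4354 8.2605 0.0000 0.0000 0.0000 0.0000
84.1828 69.6535 47.9846 15.6676 0.0000 0.0000 0.0000 0.0000 0.0000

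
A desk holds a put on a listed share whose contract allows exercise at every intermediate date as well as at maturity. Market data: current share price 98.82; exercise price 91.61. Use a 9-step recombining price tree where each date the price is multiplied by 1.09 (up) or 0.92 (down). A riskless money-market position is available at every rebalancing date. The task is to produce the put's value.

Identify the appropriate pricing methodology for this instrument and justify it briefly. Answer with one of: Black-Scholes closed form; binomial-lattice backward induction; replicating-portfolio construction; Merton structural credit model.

Key observation: early exercise of the strike-91.61 put must be checked at each of the 9 dates (spot 98.82), which forces a node-by-node comparison of intrinsic and continuation value backward from expiry.

framework: binomial-lattice backward induction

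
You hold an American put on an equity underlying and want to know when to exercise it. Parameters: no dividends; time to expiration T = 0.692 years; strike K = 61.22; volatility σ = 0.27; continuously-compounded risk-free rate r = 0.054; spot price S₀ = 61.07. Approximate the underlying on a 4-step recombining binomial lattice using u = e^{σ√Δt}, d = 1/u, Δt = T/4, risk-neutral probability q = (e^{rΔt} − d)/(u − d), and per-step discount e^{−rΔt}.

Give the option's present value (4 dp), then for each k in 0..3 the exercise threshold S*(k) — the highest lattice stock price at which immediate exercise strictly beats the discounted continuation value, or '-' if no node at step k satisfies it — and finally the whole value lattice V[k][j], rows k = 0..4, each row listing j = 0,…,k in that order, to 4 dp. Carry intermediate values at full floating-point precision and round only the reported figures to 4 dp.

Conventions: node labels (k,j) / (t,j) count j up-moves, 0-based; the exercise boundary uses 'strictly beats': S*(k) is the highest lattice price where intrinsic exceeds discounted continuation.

price = 4.4822
boundary = - - 48.7847 54.5828
tree:
4.4822
7.6377 1.5763
12.4353 3.2347 0.0348
17.6175 6.6372 0.0723 0.0000
22.2492 12.4353 0.1500 0.0000 0.0000

Δt=0.17300, u=1.11885, d=0.89377, q=0.51365, disc=e^(-rΔt)=0.99070
k=4 terminal: V=max(K-S,0) → 22.2492 12.4353 0.1500 0.0000 0.0000
k=3: j=0 S=43.6025 intr=17.6175 cont=17.0482 V=17.6175[EX]; j=1 S=54.5828 intr=6.6372 cont=6.0679 V=6.6372[EX]; j=2 S=68.3282 intr=0.0000 cont=0.0723 V=0.0723[hold]; j=3 S=85.5350 intr=0.0000 cont=0.0000 V=0.0000[hold]  S*(3)=54.5828
k=2: j=0 S=48.7847 intr=12.4353 cont=11.8660 V=12.4353[EX]; j=1 S=61.0700 intr=0.1500 cont=3.2347 V=3.2347[hold]; j=2 S=76.4490 intr=0.0000 cont=0.0348 V=0.0348[hold]  S*(2)=48.7847
k=1: j=0 S=54.5828 intr=6.6372 cont=7.6377 V=7.6377[hold]; j=1 S=68.3282 intr=0.0000 cont=1.5763 V=1.5763[hold]  S*(1)=-
k=0: j=0 S=61.0700 intr=0.1500 cont=4.4822 V=4.4822[hold]  S*(0)=-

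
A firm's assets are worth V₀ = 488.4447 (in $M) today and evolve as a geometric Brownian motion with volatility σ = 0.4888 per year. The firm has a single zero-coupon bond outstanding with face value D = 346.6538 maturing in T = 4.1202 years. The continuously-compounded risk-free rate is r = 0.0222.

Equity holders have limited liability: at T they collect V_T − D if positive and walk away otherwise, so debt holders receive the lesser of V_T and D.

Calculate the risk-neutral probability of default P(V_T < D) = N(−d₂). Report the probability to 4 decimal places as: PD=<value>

Work the structural quantities from V₀ = 488.4447 against face 346.6538:
d₁ = [ln(V₀/D) + (r + σ²/2)T] / (σ√T)
   = [ln(488.4447/346.6538) + (0.0222 + 0.5·0.4888²)·4.1202] / (0.4888·√4.1202)
   = [0.342900 + 0.583679] / 0.992180 = 0.933882
d₂ = d₁ − σ√T = 0.933882 − 0.992180 = -0.058298
risk-neutral PD = N(−d₂) = N(0.058298) = 0.523244

PD=0.5232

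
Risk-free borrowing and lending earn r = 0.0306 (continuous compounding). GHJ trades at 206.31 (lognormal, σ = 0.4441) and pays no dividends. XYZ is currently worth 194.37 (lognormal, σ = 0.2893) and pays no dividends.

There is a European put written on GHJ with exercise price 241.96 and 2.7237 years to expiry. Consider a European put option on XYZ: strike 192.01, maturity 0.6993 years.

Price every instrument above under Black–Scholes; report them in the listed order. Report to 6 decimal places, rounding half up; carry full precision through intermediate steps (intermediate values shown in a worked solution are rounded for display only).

[GHJ put K=241.96]
σ√T = 0.4441·√2.7237 = 0.732926
d₁ = (ln(S/K) + (r+σ²/2)T) / (σ√T) = (ln(206.31/241.96) + (0.0306+0.4441²/2)·2.7237) / 0.732926 = (-0.159393 + 0.351936) / 0.732926 = 0.262705
d₂ = d₁ − σ√T = 0.262705 − 0.732926 = -0.470222
e^{−rT} = 0.920033
N(−d₁) = 0.396389,  N(−d₂) = 0.680902
price = K·e^{−rT}·N(−d₂) − S·N(−d₁) = 151.576408 − 81.779027 = 69.797381
[XYZ put K=192.01]
σ√T = 0.2893·√0.6993 = 0.241925
d₁ = (ln(S/K) + (r+σ²/2)T) / (σ√T) = (ln(194.37/192.01) + (0.0306+0.2893²/2)·0.6993) / 0.241925 = (0.012216 + 0.050662) / 0.241925 = 0.259909
d₂ = d₁ − σ√T = 0.259909 − 0.241925 = 0.017985
e^{−rT} = 0.978829
N(−d₁) = 0.397467,  N(−d₂) = 0.492826
price = K·e^{−rT}·N(−d₂) − S·N(−d₁) = 92.624060 − 77.255640 = 15.368420

price(GHJ put K=241.96) = 69.797381
price(XYZ put K=192.01) = 15.368420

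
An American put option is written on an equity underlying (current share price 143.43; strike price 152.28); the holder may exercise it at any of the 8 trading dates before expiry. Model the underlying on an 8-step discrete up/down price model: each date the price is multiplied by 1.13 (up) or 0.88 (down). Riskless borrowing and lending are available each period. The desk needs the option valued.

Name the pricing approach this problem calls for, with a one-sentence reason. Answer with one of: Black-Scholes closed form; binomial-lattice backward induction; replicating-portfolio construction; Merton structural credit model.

Key observation: the put (strike 152.28 on spot 143.43) is American-style on a 8-step discrete price model, so the early-exercise decision at every node requires stepwise backward valuation — a closed form cannot price the exercise right.

framework: binomial-lattice backward induction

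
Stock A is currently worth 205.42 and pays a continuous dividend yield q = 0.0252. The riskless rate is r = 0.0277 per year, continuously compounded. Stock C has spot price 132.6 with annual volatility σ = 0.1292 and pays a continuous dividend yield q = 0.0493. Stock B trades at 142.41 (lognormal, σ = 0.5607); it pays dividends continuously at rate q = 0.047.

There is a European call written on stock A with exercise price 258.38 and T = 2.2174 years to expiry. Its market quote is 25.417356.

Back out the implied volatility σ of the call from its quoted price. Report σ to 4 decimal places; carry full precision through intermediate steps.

At σ = 0.3576 the Black–Scholes value reproduces the quote:
σ√T = 0.3576·√2.2174 = 0.532500
d₁ = (ln(S/K) + (r−q+σ²/2)T) / (σ√T) = (ln(205.42/258.38) + (0.0277−0.0252+0.3576²/2)·2.2174) / 0.532500 = (-0.229375 + 0.147322) / 0.532500 = -0.154090
d₂ = d₁ − σ√T = -0.154090 − 0.532500 = -0.686590
e^{−rT} = 0.940426
e^{−qT} = 0.945654
N(d₁) = 0.438769,  N(d₂) = 0.246170
V = S·e^{−qT}·N(d₁) − K·e^{−rT}·N(d₂) = 85.233665 − 59.816309 = 25.417356 (equal to the quote); since ∂V/∂σ > 0 for all σ, the implied volatility is unique

sigma = 0.3576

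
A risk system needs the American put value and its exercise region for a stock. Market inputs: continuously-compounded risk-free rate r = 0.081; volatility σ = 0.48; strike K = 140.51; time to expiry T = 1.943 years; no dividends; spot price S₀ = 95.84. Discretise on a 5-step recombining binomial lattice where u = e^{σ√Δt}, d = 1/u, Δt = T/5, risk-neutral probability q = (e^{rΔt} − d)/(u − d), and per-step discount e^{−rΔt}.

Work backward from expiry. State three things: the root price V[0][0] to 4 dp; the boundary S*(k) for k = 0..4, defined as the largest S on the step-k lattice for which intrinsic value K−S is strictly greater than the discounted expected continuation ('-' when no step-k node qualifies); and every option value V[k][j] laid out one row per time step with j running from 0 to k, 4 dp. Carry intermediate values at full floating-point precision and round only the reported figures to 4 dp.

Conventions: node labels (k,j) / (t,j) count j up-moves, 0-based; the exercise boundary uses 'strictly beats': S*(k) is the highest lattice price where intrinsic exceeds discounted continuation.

price = 49.0940
boundary = - 71.0553 52.6801 71.0553 95.8400
tree:
49.0940
69.4547 30.1757
87.8299 46.7929 14.0744
101.4532 69.4547 25.2119 2.8716
111.5535 87.8299 44.6700 5.6813 0.0000
119.0418 101.4532 69.4547 11.2402 0.0000 0.0000

Δt=0.38860, u=1.34881, d=0.74140, q=0.47839, disc=e^(-rΔt)=0.96901
k=5 terminal: V=max(K-S,0) → 119.0418 101.4532 69.4547 11.2402 0.0000 0.0000
k=4: j=0 S=28.9565 intr=111.5535 cont=107.1996 V=111.5535[EX]; j=1 S=52.6801 intr=87.8299 cont=83.4760 V=87.8299[EX]; j=2 S=95.8400 intr=44.6700 cont=40.3161 V=44.6700[EX]; j=3 S=174.3601 intr=0.0000 cont=5.6813 V=5.6813[hold]; j=4 S=317.2105 intr=0.0000 cont=0.0000 V=0.0000[hold]  S*(4)=95.8400
k=3: j=0 S=39.0568 intr=101.4532 cont=97.0993 V=101.4532[EX]; j=1 S=71.0553 intr=69.4547 cont=65.1008 V=69.4547[EX]; j=2 S=129.2698 intr=11.2402 cont=25.2119 V=25.2119[hold]; j=3 S=235.1784 intr=0.0000 cont=2.8716 V=2.8716[hold]  S*(3)=71.0553
k=2: j=0 S=52.6801 intr=87.8299 cont=83.4760 V=87.8299[EX]; j=1 S=95.8400 intr=44.6700 cont=46.7929 V=46.7929[hold]; j=2 S=174.3601 intr=0.0000 cont=14.0744 V=14.0744[hold]  S*(2)=52.6801
k=1: j=0 S=71.0553 intr=69.4547 cont=66.0849 V=69.4547[EX]; j=1 S=129.2698 intr=11.2402 cont=30.1757 V=30.1757[hold]  S*(1)=71.0553
k=0: j=0 S=95.8400 intr=44.6700 cont=49.0940 V=49.0940[hold]  S*(0)=-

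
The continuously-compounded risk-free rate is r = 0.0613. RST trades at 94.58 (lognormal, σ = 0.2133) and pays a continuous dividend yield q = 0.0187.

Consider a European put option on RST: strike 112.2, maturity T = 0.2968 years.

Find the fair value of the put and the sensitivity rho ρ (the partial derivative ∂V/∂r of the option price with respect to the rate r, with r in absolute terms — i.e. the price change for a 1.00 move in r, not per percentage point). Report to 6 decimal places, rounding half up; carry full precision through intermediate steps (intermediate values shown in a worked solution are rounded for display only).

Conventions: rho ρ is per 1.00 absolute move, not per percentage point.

price = 16.592077
ρ = -30.153660

σ√T = 0.2133·√0.2968 = 0.116204
d₁ = (ln(S/K) + (r−q+σ²/2)T) / (σ√T) = (ln(94.58/112.2) + (0.0613−0.0187+0.2133²/2)·0.2968) / 0.116204 = (-0.170837 + 0.019395) / 0.116204 = -1.303233
d₂ = d₁ − σ√T = -1.303233 − 0.116204 = -1.419438
e^{−rT} = 0.981971
e^{−qT} = 0.994465
N(−d₁) = 0.903752,  N(−d₂) = 0.922114
Put price V = K·e^{−rT}·N(−d₂) − S·e^{−qT}·N(−d₁) = 101.595888 − 85.003811 = 16.592077
ρ = −K·T·e^{−rT}·N(−d₂) = -30.153660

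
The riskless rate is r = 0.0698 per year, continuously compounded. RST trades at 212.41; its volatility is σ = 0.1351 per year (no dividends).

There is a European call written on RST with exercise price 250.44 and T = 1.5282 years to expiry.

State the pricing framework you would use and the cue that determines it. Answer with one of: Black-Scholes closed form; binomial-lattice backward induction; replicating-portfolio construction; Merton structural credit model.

Key observation: the instrument is a plain European call (strike 250.44) on a lognormal asset; the exact continuous-time formula applies directly.

framework: Black-Scholes closed form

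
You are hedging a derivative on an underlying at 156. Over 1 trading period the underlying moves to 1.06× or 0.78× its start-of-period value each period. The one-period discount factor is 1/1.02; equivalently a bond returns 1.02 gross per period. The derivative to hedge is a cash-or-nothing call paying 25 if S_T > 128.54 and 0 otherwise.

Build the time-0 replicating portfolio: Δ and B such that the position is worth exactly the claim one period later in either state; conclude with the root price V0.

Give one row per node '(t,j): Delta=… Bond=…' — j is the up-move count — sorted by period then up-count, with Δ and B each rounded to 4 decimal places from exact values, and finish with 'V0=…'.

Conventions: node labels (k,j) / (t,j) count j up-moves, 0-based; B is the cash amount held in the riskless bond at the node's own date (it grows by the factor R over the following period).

The replicating-portfolio and risk-neutral prices coincide; use p* = (1.02−0.78)/(1.06−0.78) = 0.8571 for the latter.
Payoffs at expiry: V(1,0)=0.0000, V(1,1)=25.0000
Node (0,0) S=156.0000: V=(p*·25.0000+(1−p*)·0.0000)/1.02=21.0084; Δ=(25.0000−0.0000)/(165.3600−121.6800)=0.5723; B=V−Δ·S=-68.2773
Verification: the root portfolio costs Δ(0,0)·S0 + B(0,0) = 21.0084, matching V0.

(0,0): Delta=0.5723 Bond=-68.2773
V0=21.0084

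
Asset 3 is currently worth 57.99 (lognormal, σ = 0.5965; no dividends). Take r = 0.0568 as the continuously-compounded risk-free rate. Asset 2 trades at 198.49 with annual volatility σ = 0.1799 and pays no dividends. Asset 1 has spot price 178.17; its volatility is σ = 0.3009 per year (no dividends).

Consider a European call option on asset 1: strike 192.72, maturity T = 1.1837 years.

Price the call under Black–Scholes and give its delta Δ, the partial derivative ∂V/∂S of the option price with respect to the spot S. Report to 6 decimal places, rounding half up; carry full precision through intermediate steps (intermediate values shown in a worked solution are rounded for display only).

σ√T = 0.3009·√1.1837 = 0.327373
d₁ = (ln(S/K) + (r+σ²/2)T) / (σ√T) = (ln(178.17/192.72) + (0.0568+0.3009²/2)·1.1837) / 0.327373 = (-0.078500 + 0.120821) / 0.327373 = 0.129273
d₂ = d₁ − σ√T = 0.129273 − 0.327373 = -0.198100
e^{−rT} = 0.934976
N(d₁) = 0.551429,  N(d₂) = 0.421483
Call price V = S·N(d₁) − K·e^{−rT}·N(d₂) = 98.248143 − 75.946512 = 22.301631
Δ = N(d₁) = 0.551429

price = 22.301631
Δ = 0.551429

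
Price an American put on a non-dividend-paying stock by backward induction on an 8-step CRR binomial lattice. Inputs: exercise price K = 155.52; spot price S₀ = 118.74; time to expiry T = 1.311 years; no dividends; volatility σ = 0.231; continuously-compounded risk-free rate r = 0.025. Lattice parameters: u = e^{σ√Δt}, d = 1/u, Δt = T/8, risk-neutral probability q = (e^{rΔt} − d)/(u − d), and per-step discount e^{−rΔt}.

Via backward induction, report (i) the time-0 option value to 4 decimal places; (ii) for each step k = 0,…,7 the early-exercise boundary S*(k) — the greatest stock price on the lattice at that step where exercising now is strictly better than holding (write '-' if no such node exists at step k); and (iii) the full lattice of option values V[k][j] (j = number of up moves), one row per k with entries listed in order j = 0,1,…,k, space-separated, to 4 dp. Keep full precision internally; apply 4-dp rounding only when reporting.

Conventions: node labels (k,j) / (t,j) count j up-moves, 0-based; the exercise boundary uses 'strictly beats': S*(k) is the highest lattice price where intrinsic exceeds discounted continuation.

price = 37.6228
boundary = - 108.1397 98.4857 108.1397 118.7400 108.1397 118.7400 130.3794
tree:
37.6228
47.3803 28.1187
57.0343 37.1396 19.2771
65.8264 47.3803 27.1455 11.5218
73.8336 57.0343 36.7800 17.6788 5.4242
81.1260 65.8264 47.3803 26.1232 9.3310 1.5394
87.7674 73.8336 57.0343 36.7800 15.6199 3.0826 0.0000
93.8159 81.1260 65.8264 47.3803 25.1406 6.1726 0.0000 0.0000
99.3244 87.7674 73.8336 57.0343 36.7800 12.3603 0.0000 0.0000 0.0000

params: Δt=0.16387 u=1.09802 d=0.91073 q=0.49856 e^(-rΔt)=0.99591
t_8 payoffs: 99.3244 87.7674 73.8336 57.0343 36.7800 12.3603 0.0000 0.0000 0.0000
t_7: node(7,0) S=61.7041 payoff=93.8159 vs cont=93.1800 → 93.8159 [stop]  node(7,1) S=74.3940 payoff=81.1260 vs cont=80.4902 → 81.1260 [stop]  node(7,2) S=89.6936 payoff=65.8264 vs cont=65.1905 → 65.8264 [stop]  node(7,3) S=108.1397 payoff=47.3803 vs cont=46.7444 → 47.3803 [stop]  node(7,4) S=130.3794 payoff=25.1406 vs cont=24.5048 → 25.1406 [stop]  node(7,5) S=157.1928 payoff=0.0000 vs cont=6.1726 → 6.1726 [wait]  node(7,6) S=189.5205 payoff=0.0000 vs cont=0.0000 → 0.0000 [wait]  node(7,7) S=228.4967 payoff=0.0000 vs cont=0.0000 → 0.0000 [wait]  ⇒ S*(7)=130.3794
t_6: node(6,0) S=67.7526 payoff=87.7674 vs cont=87.1315 → 87.7674 [stop]  node(6,1) S=81.6864 payoff=73.8336 vs cont=73.1978 → 73.8336 [stop]  node(6,2) S=98.4857 payoff=57.0343 vs cont=56.3984 → 57.0343 [stop]  node(6,3) S=118.7400 payoff=36.7800 vs cont=36.1442 → 36.7800 [stop]  node(6,4) S=143.1597 payoff=12.3603 vs cont=15.6199 → 15.6199 [wait]  node(6,5) S=172.6014 payoff=0.0000 vs cont=3.0826 → 3.0826 [wait]  node(6,6) S=208.0981 payoff=0.0000 vs cont=0.0000 → 0.0000 [wait]  ⇒ S*(6)=118.7400
t_5: node(5,0) S=74.3940 payoff=81.1260 vs cont=80.4902 → 81.1260 [stop]  node(5,1) S=89.6936 payoff=65.8264 vs cont=65.1905 → 65.8264 [stop]  node(5,2) S=108.1397 payoff=47.3803 vs cont=46.7444 → 47.3803 [stop]  node(5,3) S=130.3794 payoff=25.1406 vs cont=26.1232 → 26.1232 [wait]  node(5,4) S=157.1928 payoff=0.0000 vs cont=9.3310 → 9.3310 [wait]  node(5,5) S=189.5205 payoff=0.0000 vs cont=1.5394 → 1.5394 [wait]  ⇒ S*(5)=108.1397
t_4: node(4,0) S=81.6864 payoff=73.8336 vs cont=73.1978 → 73.8336 [stop]  node(4,1) S=98.4857 payoff=57.0343 vs cont=56.3984 → 57.0343 [stop]  node(4,2) S=118.7400 payoff=36.7800 vs cont=36.6320 → 36.7800 [stop]  node(4,3) S=143.1597 payoff=12.3603 vs cont=17.6788 → 17.6788 [wait]  node(4,4) S=172.6014 payoff=0.0000 vs cont=5.4242 → 5.4242 [wait]  ⇒ S*(4)=118.7400
t_3: node(3,0) S=89.6936 payoff=65.8264 vs cont=65.1905 → 65.8264 [stop]  node(3,1) S=108.1397 payoff=47.3803 vs cont=46.7444 → 47.3803 [stop]  node(3,2) S=130.3794 payoff=25.1406 vs cont=27.1455 → 27.1455 [wait]  node(3,3) S=157.1928 payoff=0.0000 vs cont=11.5218 → 11.5218 [wait]  ⇒ S*(3)=108.1397
t_2: node(2,0) S=98.4857 payoff=57.0343 vs cont=56.3984 → 57.0343 [stop]  node(2,1) S=118.7400 payoff=36.7800 vs cont=37.1396 → 37.1396 [wait]  node(2,2) S=143.1597 payoff=12.3603 vs cont=19.2771 → 19.2771 [wait]  ⇒ S*(2)=98.4857
t_1: node(1,0) S=108.1397 payoff=47.3803 vs cont=46.9230 → 47.3803 [stop]  node(1,1) S=130.3794 payoff=25.1406 vs cont=28.1187 → 28.1187 [wait]  ⇒ S*(1)=108.1397
t_0: node(0,0) S=118.7400 payoff=36.7800 vs cont=37.6228 → 37.6228 [wait]  ⇒ S*(0)=-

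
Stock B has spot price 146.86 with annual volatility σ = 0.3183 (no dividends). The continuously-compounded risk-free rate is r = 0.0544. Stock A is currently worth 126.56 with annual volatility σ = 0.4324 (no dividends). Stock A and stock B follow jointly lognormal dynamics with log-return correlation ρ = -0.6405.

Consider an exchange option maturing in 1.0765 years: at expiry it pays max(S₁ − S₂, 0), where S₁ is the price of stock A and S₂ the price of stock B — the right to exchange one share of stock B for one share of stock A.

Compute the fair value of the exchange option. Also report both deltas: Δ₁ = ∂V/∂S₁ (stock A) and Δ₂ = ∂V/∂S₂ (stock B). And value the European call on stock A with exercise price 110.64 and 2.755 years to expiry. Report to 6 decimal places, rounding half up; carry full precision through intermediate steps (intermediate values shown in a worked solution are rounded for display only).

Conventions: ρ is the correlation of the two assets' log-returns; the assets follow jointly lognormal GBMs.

σ_eff = √(σ₁² + σ₂² − 2ρσ₁σ₂) = √(0.4324² + 0.3183² − 2·-0.6405·0.4324·0.3183) = 0.681610
d₁ = (ln(S₁/S₂) + (q₂ − q₁ + σ_eff²/2)T) / (σ_eff√T) = (ln(126.56/146.86) + (0.0 − 0.0 + 0.232296)·1.0765) / 0.707201 = 0.143246
d₂ = d₁ − σ_eff√T = 0.143246 − 0.707201 = -0.563956
N(d₁) = 0.556952,  N(d₂) = 0.286392
V = S₁·e^{−q₁T}·N(d₁) − S₂·e^{−q₂T}·N(d₂) = 70.487841 − 42.059558 = 28.428284
Δ₁ = e^{−q₁T}·N(d₁) = 0.556952;  Δ₂ = −e^{−q₂T}·N(d₂) = -0.286392
[vanilla: stock A call K=110.64]
σ√T = 0.4324·√2.755 = 0.717706
d₁ = (ln(S/K) + (r+σ²/2)T) / (σ√T) = (ln(126.56/110.64) + (0.0544+0.4324²/2)·2.755) / 0.717706 = (0.134435 + 0.407423) / 0.717706 = 0.754986
d₂ = d₁ − σ√T = 0.754986 − 0.717706 = 0.037280
e^{−rT} = 0.860818
N(d₁) = 0.774871,  N(d₂) = 0.514869
price = S·N(d₁) − K·e^{−rT}·N(d₂) = 98.067702 − 49.036604 = 49.031098

exchange price = 28.428284
Δ1 = 0.556952
Δ2 = -0.286392
price(stock A call K=110.64) = 49.031098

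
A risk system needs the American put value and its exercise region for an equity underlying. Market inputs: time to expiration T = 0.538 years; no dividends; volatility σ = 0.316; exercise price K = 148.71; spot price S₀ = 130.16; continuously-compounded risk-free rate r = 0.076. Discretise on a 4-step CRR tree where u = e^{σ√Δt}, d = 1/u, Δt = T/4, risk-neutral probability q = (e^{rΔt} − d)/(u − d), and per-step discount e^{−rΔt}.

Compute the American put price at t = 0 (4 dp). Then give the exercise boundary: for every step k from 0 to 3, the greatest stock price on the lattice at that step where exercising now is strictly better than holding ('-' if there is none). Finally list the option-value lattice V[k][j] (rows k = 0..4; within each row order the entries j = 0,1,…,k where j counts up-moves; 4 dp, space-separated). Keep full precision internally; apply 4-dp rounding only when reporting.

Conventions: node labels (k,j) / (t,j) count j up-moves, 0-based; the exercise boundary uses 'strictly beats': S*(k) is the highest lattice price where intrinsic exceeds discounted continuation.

price = 21.8054
boundary = - 115.9169 103.2325 115.9169
tree:
21.8054
32.7931 11.9045
45.4775 20.2729 4.2700
56.7740 32.7931 8.9000 0.0000
66.8343 45.4775 18.5500 0.0000 0.0000

Δt=0.13450  u=1.12287  d=0.89057  q=0.51529  discount=0.98983
step 4 (expiry): payoffs max(K−S,0) = 66.8343 45.4775 18.5500 0.0000 0.0000
step 3: (k=3,j=0): S=91.9360, K−S=56.7740, hold=55.2616 ⇒ V=56.7740 exercise | (k=3,j=1): S=115.9169, K−S=32.7931, hold=31.2807 ⇒ V=32.7931 exercise | (k=3,j=2): S=146.1532, K−S=2.5568, hold=8.9000 ⇒ V=8.9000 continue | (k=3,j=3): S=184.2763, K−S=0.0000, hold=0.0000 ⇒ V=0.0000 continue  boundary S*=115.9169
step 2: (k=2,j=0): S=103.2325, K−S=45.4775, hold=43.9652 ⇒ V=45.4775 exercise | (k=2,j=1): S=130.1600, K−S=18.5500, hold=20.2729 ⇒ V=20.2729 continue | (k=2,j=2): S=164.1114, K−S=0.0000, hold=4.2700 ⇒ V=4.2700 continue  boundary S*=103.2325
step 1: (k=1,j=0): S=115.9169, K−S=32.7931, hold=32.1595 ⇒ V=32.7931 exercise | (k=1,j=1): S=146.1532, K−S=2.5568, hold=11.9045 ⇒ V=11.9045 continue  boundary S*=115.9169
step 0: (k=0,j=0): S=130.1600, K−S=18.5500, hold=21.8054 ⇒ V=21.8054 continue  boundary S*=-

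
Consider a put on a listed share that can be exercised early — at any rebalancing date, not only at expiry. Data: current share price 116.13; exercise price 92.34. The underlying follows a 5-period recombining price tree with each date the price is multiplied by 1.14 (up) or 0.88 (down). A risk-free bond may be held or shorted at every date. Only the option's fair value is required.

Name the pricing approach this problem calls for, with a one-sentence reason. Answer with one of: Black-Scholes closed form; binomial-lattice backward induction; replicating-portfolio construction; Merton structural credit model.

Key observation: with exercise allowed before expiry on a discrete up/down model (5 steps from spot 116.13), the strike-92.34 put's value must be rolled back through the tree testing early exercise at each node.

framework: binomial-lattice backward induction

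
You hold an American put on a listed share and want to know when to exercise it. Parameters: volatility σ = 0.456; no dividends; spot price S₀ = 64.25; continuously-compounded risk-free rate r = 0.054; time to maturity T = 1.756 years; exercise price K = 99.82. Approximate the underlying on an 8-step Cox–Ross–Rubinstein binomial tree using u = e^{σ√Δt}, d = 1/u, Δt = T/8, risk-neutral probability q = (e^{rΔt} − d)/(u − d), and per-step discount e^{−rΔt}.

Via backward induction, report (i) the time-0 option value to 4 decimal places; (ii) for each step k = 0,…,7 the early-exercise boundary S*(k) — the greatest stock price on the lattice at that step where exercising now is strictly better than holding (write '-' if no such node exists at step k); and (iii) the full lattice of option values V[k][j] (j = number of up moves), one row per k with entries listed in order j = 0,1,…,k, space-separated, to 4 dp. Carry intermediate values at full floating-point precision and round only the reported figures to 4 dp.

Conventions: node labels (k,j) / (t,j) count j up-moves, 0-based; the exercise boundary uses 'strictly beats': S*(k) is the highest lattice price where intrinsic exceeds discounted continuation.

Δt=0.21950, u=1.23818, d=0.80764, q=0.47449, disc=e^(-rΔt)=0.98822
k=8 terminal: V=max(K-S,0) → 88.1891 81.9889 72.4835 57.9109 35.5700 1.3195 0.0000 0.0000 0.0000
k=7: j=0 S=14.4011 intr=85.4189 cont=84.2427 V=85.4189[EX]; j=1 S=22.0780 intr=77.7420 cont=76.5658 V=77.7420[EX]; j=2 S=33.8474 intr=65.9726 cont=64.7964 V=65.9726[EX]; j=3 S=51.8908 intr=47.9292 cont=46.7530 V=47.9292[EX]; j=4 S=79.5528 intr=20.2672 cont=19.0910 V=20.2672[EX]; j=5 S=121.9610 intr=0.0000 cont=0.6853 V=0.6853[hold]; j=6 S=186.9761 intr=0.0000 cont=0.0000 V=0.0000[hold]; j=7 S=286.6495 intr=0.0000 cont=0.0000 V=0.0000[hold]  S*(7)=79.5528
k=6: j=0 S=17.8311 intr=81.9889 cont=80.8127 V=81.9889[EX]; j=1 S=27.3365 intr=72.4835 cont=71.3073 V=72.4835[EX]; j=2 S=41.9091 intr=57.9109 cont=56.7348 V=57.9109[EX]; j=3 S=64.2500 intr=35.5700 cont=34.3938 V=35.5700[EX]; j=4 S=98.5005 intr=1.3195 cont=10.8465 V=10.8465[hold]; j=5 S=151.0092 intr=0.0000 cont=0.3559 V=0.3559[hold]; j=6 S=231.5094 intr=0.0000 cont=0.0000 V=0.0000[hold]  S*(6)=64.2500
k=5: j=0 S=22.0780 intr=77.7420 cont=76.5658 V=77.7420[EX]; j=1 S=33.8474 intr=65.9726 cont=64.7964 V=65.9726[EX]; j=2 S=51.8908 intr=47.9292 cont=46.7530 V=47.9292[EX]; j=3 S=79.5528 intr=20.2672 cont=23.5581 V=23.5581[hold]; j=4 S=121.9610 intr=0.0000 cont=5.7997 V=5.7997[hold]; j=5 S=186.9761 intr=0.0000 cont=0.1848 V=0.1848[hold]  S*(5)=51.8908
k=4: j=0 S=27.3365 intr=72.4835 cont=71.3073 V=72.4835[EX]; j=1 S=41.9091 intr=57.9109 cont=56.7348 V=57.9109[EX]; j=2 S=64.2500 intr=35.5700 cont=35.9369 V=35.9369[hold]; j=3 S=98.5005 intr=1.3195 cont=14.9537 V=14.9537[hold]; j=4 S=151.0092 intr=0.0000 cont=3.0985 V=3.0985[hold]  S*(4)=41.9091
k=3: j=0 S=33.8474 intr=65.9726 cont=64.7964 V=65.9726[EX]; j=1 S=51.8908 intr=47.9292 cont=46.9251 V=47.9292[EX]; j=2 S=79.5528 intr=20.2672 cont=25.6745 V=25.6745[hold]; j=3 S=121.9610 intr=0.0000 cont=9.2187 V=9.2187[hold]  S*(3)=51.8908
k=2: j=0 S=41.9091 intr=57.9109 cont=56.7348 V=57.9109[EX]; j=1 S=64.2500 intr=35.5700 cont=36.9293 V=36.9293[hold]; j=2 S=98.5005 intr=1.3195 cont=17.6559 V=17.6559[hold]  S*(2)=41.9091
k=1: j=0 S=51.8908 intr=47.9292 cont=47.3904 V=47.9292[EX]; j=1 S=79.5528 intr=20.2672 cont=27.4570 V=27.4570[hold]  S*(1)=51.8908
k=0: j=0 S=64.2500 intr=35.5700 cont=37.7651 V=37.7651[hold]  S*(0)=-

price = 37.7651
boundary = - 51.8908 41.9091 51.8908 41.9091 51.8908 64.2500 79.5528
tree:
37.7651
47.9292 27.4570
57.9109 36.9293 17.6559
65.9726 47.9292 25.6745 9.2187
72.4835 57.9109 35.9369 14.9537 3.0985
77.7420 65.9726 47.9292 23.5581 5.7997 0.1848
81.9889 72.4835 57.9109 35.5700 10.8465 0.3559 0.0000
85.4189 77.7420 65.9726 47.9292 20.2672 0.6853 0.0000 0.0000
88.1891 81.9889 72.4835 57.9109 35.5700 1.3195 0.0000 0.0000 0.0000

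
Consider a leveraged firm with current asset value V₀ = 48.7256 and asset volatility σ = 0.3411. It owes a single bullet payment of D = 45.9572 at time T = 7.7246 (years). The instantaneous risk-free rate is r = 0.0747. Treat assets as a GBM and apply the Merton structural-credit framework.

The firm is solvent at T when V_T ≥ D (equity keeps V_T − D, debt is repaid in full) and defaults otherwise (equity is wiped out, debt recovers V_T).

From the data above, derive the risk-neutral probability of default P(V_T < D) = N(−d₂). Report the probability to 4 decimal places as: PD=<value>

With assets at 48.7256 and a single debt payment of 45.9572 at 7.7246 years:
d₁ = [ln(V₀/D) + (r + σ²/2)T] / (σ√T)
   = [ln(48.7256/45.9572) + (0.0747 + 0.5·0.3411²)·7.7246] / (0.3411·√7.7246)
   = [0.058494 + 1.026403] / 0.948025 = 1.144376
d₂ = d₁ − σ√T = 1.144376 − 0.948025 = 0.196351
risk-neutral PD = N(−d₂) = N(-0.196351) = 0.422168

PD=0.4222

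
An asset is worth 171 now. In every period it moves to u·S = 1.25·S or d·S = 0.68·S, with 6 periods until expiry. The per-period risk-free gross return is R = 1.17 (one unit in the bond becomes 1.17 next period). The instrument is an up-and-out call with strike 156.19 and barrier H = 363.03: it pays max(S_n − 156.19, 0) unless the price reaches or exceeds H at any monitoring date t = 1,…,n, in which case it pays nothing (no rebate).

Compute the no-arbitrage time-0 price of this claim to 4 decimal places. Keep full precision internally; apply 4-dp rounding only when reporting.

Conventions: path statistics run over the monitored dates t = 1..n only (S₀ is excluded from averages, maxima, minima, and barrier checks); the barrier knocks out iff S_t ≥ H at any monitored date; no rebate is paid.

With p* = (R−d)/(u−d) = 0.8596, sum probability × payoff across the paths and divide by R^6.
Enumerate all 2^6 = 64 price paths (U = up ×1.25, D = down ×0.68); each path with k up-moves has probability p*^k·(1−p*)^(6−k).
DDDDDD: M=116.2800, payoff=0.0000, prob=0.000008
UDDDDD: M=213.7500, payoff=0.0000, prob=0.000047
DUDDDD: M=145.3500, payoff=0.0000, prob=0.000047
UUDDDD: M=267.1875, payoff=0.0000, prob=0.000287
DDUDDD: M=116.2800, payoff=0.0000, prob=0.000047
UDUDDD: M=213.7500, payoff=0.0000, prob=0.000287
DUUDDD: M=181.6875, payoff=0.0000, prob=0.000287
UUUDDD: M=333.9844, payoff=0.0000, prob=0.001756
DDDUDD: M=116.2800, payoff=0.0000, prob=0.000047
UDDUDD: M=213.7500, payoff=0.0000, prob=0.000287
DUDUDD: M=145.3500, payoff=0.0000, prob=0.000287
UUDUDD: M=267.1875, payoff=0.0000, prob=0.001756
DDUUDD: M=123.5475, payoff=0.0000, prob=0.000287
UDUUDD: M=227.1094, payoff=0.0000, prob=0.001756
DUUUDD: M=227.1094, payoff=0.0000, prob=0.001756
UUUUDD: M=417.4805, payoff=0.0000, prob=0.010758
DDDDUD: M=116.2800, payoff=0.0000, prob=0.000047
UDDDUD: M=213.7500, payoff=0.0000, prob=0.000287
DUDDUD: M=145.3500, payoff=0.0000, prob=0.000287
UUDDUD: M=267.1875, payoff=0.0000, prob=0.001756
DDUDUD: M=116.2800, payoff=0.0000, prob=0.000287
UDUDUD: M=213.7500, payoff=0.0000, prob=0.001756
DUUDUD: M=181.6875, payoff=0.0000, prob=0.001756
UUUDUD: M=333.9844, payoff=36.8530, prob=0.010758
DDDUUD: M=116.2800, payoff=0.0000, prob=0.000287
UDDUUD: M=213.7500, payoff=0.0000, prob=0.001756
DUDUUD: M=154.4344, payoff=0.0000, prob=0.001756
UUDUUD: M=283.8867, payoff=36.8530, prob=0.010758
DDUUUD: M=154.4344, payoff=0.0000, prob=0.001756
UDUUUD: M=283.8867, payoff=36.8530, prob=0.010758
DUUUUD: M=283.8867, payoff=36.8530, prob=0.010758
UUUUUD: M=521.8506, payoff=0.0000, prob=0.065890
DDDDDU: M=116.2800, payoff=0.0000, prob=0.000047
UDDDDU: M=213.7500, payoff=0.0000, prob=0.000287
DUDDDU: M=145.3500, payoff=0.0000, prob=0.000287
UUDDDU: M=267.1875, payoff=0.0000, prob=0.001756
DDUDDU: M=116.2800, payoff=0.0000, prob=0.000287
UDUDDU: M=213.7500, payoff=0.0000, prob=0.001756
DUUDDU: M=181.6875, payoff=0.0000, prob=0.001756
UUUDDU: M=333.9844, payoff=36.8530, prob=0.010758
DDDUDU: M=116.2800, payoff=0.0000, prob=0.000287
UDDUDU: M=213.7500, payoff=0.0000, prob=0.001756
DUDUDU: M=145.3500, payoff=0.0000, prob=0.001756
UUDUDU: M=267.1875, payoff=36.8530, prob=0.010758
DDUUDU: M=123.5475, payoff=0.0000, prob=0.001756
UDUUDU: M=227.1094, payoff=36.8530, prob=0.010758
DUUUDU: M=227.1094, payoff=36.8530, prob=0.010758
UUUUDU: M=417.4805, payoff=0.0000, prob=0.065890
DDDDUU: M=116.2800, payoff=0.0000, prob=0.000287
UDDDUU: M=213.7500, payoff=0.0000, prob=0.001756
DUDDUU: M=145.3500, payoff=0.0000, prob=0.001756
UUDDUU: M=267.1875, payoff=36.8530, prob=0.010758
DDUDUU: M=116.2800, payoff=0.0000, prob=0.001756
UDUDUU: M=213.7500, payoff=36.8530, prob=0.010758
DUUDUU: M=193.0430, payoff=36.8530, prob=0.010758
UUUDUU: M=354.8584, payoff=198.6684, prob=0.065890
DDDUUU: M=116.2800, payoff=0.0000, prob=0.001756
UDDUUU: M=213.7500, payoff=36.8530, prob=0.010758
DUDUUU: M=193.0430, payoff=36.8530, prob=0.010758
UUDUUU: M=354.8584, payoff=198.6684, prob=0.065890
DDUUUU: M=193.0430, payoff=36.8530, prob=0.010758
UDUUUU: M=354.8584, payoff=198.6684, prob=0.065890
DUUUUU: M=354.8584, payoff=198.6684, prob=0.065890
UUUUUU: M=652.3132, payoff=0.0000, prob=0.403578
Price = Σ prob·payoff / R^6 = 57.911544 / 2.565164 = 22.5762

price = 22.5762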